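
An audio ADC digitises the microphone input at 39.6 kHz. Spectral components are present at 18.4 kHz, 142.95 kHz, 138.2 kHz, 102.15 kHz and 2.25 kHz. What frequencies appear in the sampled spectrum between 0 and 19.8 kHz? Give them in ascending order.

2.25 kHz, 15.45 kHz, 16.65 kHz, 18.4 kHz, 19.4 kHz

fs/2 = 19.8 kHz.
18.4 kHz ≤ fs/2 = 19.8 kHz, passes unchanged.
142.95 kHz mod fs = 24.15 kHz.
24.15 kHz > fs/2 = 19.8 kHz, folds to fs − 24.15 kHz = 15.45 kHz.
138.2 kHz mod fs = 19.4 kHz.
19.4 kHz ≤ fs/2 = 19.8 kHz, appears at 19.4 kHz.
102.15 kHz mod fs = 22.95 kHz.
22.95 kHz > fs/2 = 19.8 kHz, folds to fs − 22.95 kHz = 16.65 kHz.
2.25 kHz ≤ fs/2 = 19.8 kHz, passes unchanged.
Distinct values: {2.25 kHz, 15.45 kHz, 16.65 kHz, 18.4 kHz, 19.4 kHz}.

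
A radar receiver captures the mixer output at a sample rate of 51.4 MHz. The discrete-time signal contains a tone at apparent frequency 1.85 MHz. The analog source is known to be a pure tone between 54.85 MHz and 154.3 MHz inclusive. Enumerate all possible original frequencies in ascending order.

Frequencies that alias to 1.85 MHz are k·fs ± 1.85 MHz for integer k ≥ 0.
k=0: 1.85 MHz.
k=1: 49.55 MHz, 53.25 MHz.
k=2: 100.95 MHz, 104.65 MHz.
k=3: 152.35 MHz, 156.05 MHz.
k=4: 203.75 MHz, 207.45 MHz.
Within [54.85 MHz, 154.3 MHz]: 100.95 MHz, 104.65 MHz, 152.35 MHz.

100.95 MHz, 104.65 MHz, 152.35 MHz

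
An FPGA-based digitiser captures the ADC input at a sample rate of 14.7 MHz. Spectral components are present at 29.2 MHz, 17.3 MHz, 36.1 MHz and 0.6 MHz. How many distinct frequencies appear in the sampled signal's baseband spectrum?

fs/2 = 7.35 MHz.
29.2 MHz mod fs = 14.5 MHz.
14.5 MHz > fs/2 = 7.35 MHz, folds to fs − 14.5 MHz = 0.2 MHz.
17.3 MHz mod fs = 2.6 MHz.
2.6 MHz ≤ fs/2 = 7.35 MHz, appears at 2.6 MHz.
36.1 MHz mod fs = 6.7 MHz.
6.7 MHz ≤ fs/2 = 7.35 MHz, appears at 6.7 MHz.
0.6 MHz ≤ fs/2 = 7.35 MHz, passes unchanged.
Distinct values: {0.2 MHz, 0.6 MHz, 2.6 MHz, 6.7 MHz} → 4.

4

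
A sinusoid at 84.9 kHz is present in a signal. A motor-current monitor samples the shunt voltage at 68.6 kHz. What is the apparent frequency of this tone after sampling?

84.9 kHz mod fs = 16.3 kHz.
16.3 kHz ≤ fs/2 = 34.3 kHz, appears at 16.3 kHz.

16.3 kHz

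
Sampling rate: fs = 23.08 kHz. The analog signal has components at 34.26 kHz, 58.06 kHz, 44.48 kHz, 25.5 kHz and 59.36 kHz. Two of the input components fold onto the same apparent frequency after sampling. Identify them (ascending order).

34.26 kHz, 58.06 kHz

fs/2 = 11.54 kHz.
34.26 kHz mod fs = 11.18 kHz.
11.18 kHz ≤ fs/2 = 11.54 kHz, appears at 11.18 kHz.
58.06 kHz mod fs = 11.9 kHz.
11.9 kHz > fs/2 = 11.54 kHz, folds to fs − 11.9 kHz = 11.18 kHz.
44.48 kHz mod fs = 21.4 kHz.
21.4 kHz > fs/2 = 11.54 kHz, folds to fs − 21.4 kHz = 1.68 kHz.
25.5 kHz mod fs = 2.42 kHz.
2.42 kHz ≤ fs/2 = 11.54 kHz, appears at 2.42 kHz.
59.36 kHz mod fs = 13.2 kHz.
13.2 kHz > fs/2 = 11.54 kHz, folds to fs − 13.2 kHz = 9.88 kHz.
34.26 kHz and 58.06 kHz both map to 11.18 kHz.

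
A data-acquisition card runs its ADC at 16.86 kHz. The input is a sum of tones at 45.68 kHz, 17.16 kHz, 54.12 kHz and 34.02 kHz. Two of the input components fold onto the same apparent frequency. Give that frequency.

0.3 kHz

fs/2 = 8.43 kHz.
45.68 kHz mod fs = 11.96 kHz.
11.96 kHz > fs/2 = 8.43 kHz, folds to fs − 11.96 kHz = 4.9 kHz.
17.16 kHz mod fs = 0.3 kHz.
0.3 kHz ≤ fs/2 = 8.43 kHz, appears at 0.3 kHz.
54.12 kHz mod fs = 3.54 kHz.
3.54 kHz ≤ fs/2 = 8.43 kHz, appears at 3.54 kHz.
34.02 kHz mod fs = 0.3 kHz.
0.3 kHz ≤ fs/2 = 8.43 kHz, appears at 0.3 kHz.
17.16 kHz and 34.02 kHz both map to 0.3 kHz.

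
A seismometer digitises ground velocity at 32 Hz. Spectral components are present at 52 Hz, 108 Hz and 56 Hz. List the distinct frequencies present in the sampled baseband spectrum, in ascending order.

fs/2 = 16 Hz.
52 Hz mod fs = 20 Hz.
20 Hz > fs/2 = 16 Hz, folds to fs − 20 Hz = 12 Hz.
108 Hz mod fs = 12 Hz.
12 Hz ≤ fs/2 = 16 Hz, appears at 12 Hz.
56 Hz mod fs = 24 Hz.
24 Hz > fs/2 = 16 Hz, folds to fs − 24 Hz = 8 Hz.
Distinct values: {8 Hz, 12 Hz}.

8 Hz, 12 Hz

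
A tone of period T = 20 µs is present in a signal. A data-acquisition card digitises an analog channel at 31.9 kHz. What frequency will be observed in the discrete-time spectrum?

T = 20 µs → f = 1/T = 50 kHz.
50 kHz mod fs = 18.1 kHz.
18.1 kHz > fs/2 = 15.95 kHz, folds to fs − 18.1 kHz = 13.8 kHz.

13.8 kHz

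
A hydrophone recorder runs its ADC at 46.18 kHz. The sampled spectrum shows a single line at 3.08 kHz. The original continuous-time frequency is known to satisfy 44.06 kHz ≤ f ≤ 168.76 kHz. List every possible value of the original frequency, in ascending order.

Frequencies that alias to 3.08 kHz are k·fs ± 3.08 kHz for integer k ≥ 0.
k=0: 3.08 kHz.
k=1: 43.1 kHz, 49.26 kHz.
k=2: 89.28 kHz, 95.44 kHz.
k=3: 135.46 kHz, 141.62 kHz.
k=4: 181.64 kHz, 187.8 kHz.
Within [44.06 kHz, 168.76 kHz]: 49.26 kHz, 89.28 kHz, 95.44 kHz, 135.46 kHz, 141.62 kHz.

49.26 kHz, 89.28 kHz, 95.44 kHz, 135.46 kHz, 141.62 kHz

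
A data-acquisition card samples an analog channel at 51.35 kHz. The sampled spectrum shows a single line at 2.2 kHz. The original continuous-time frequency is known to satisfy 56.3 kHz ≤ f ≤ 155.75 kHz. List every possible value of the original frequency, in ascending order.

Frequencies that alias to 2.2 kHz are k·fs ± 2.2 kHz for integer k ≥ 0.
k=0: 2.2 kHz.
k=1: 49.15 kHz, 53.55 kHz.
k=2: 100.5 kHz, 104.9 kHz.
k=3: 151.85 kHz, 156.25 kHz.
k=4: 203.2 kHz, 207.6 kHz.
Within [56.3 kHz, 155.75 kHz]: 100.5 kHz, 104.9 kHz, 151.85 kHz.

100.5 kHz, 104.9 kHz, 151.85 kHz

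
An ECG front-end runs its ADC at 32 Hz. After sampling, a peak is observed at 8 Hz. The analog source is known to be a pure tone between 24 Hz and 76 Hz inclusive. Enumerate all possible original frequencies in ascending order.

24 Hz, 40 Hz, 56 Hz, 72 Hz

Frequencies that alias to 8 Hz are k·fs ± 8 Hz for integer k ≥ 0.
k=0: 8 Hz.
k=1: 24 Hz, 40 Hz.
k=2: 56 Hz, 72 Hz.
k=3: 88 Hz, 104 Hz.
Within [24 Hz, 76 Hz]: 24 Hz, 40 Hz, 56 Hz, 72 Hz.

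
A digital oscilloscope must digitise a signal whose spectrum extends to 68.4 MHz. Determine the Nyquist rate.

136.8 MHz

Nyquist rate = 2 × 68.4 MHz = 136.8 MHz.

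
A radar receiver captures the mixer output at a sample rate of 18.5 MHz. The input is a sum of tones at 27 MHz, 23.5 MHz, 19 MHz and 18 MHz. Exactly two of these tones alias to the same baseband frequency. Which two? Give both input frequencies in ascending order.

fs/2 = 9.25 MHz.
27 MHz mod fs = 8.5 MHz.
8.5 MHz ≤ fs/2 = 9.25 MHz, appears at 8.5 MHz.
23.5 MHz mod fs = 5 MHz.
5 MHz ≤ fs/2 = 9.25 MHz, appears at 5 MHz.
19 MHz mod fs = 0.5 MHz.
0.5 MHz ≤ fs/2 = 9.25 MHz, appears at 0.5 MHz.
18 MHz > fs/2 = 9.25 MHz, folds to fs − 18 MHz = 0.5 MHz.
18 MHz and 19 MHz both map to 0.5 MHz.

18 MHz, 19 MHz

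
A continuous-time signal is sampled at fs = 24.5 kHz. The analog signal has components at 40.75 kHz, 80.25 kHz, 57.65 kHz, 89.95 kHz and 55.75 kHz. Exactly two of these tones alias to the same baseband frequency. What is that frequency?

fs/2 = 12.25 kHz.
40.75 kHz mod fs = 16.25 kHz.
16.25 kHz > fs/2 = 12.25 kHz, folds to fs − 16.25 kHz = 8.25 kHz.
80.25 kHz mod fs = 6.75 kHz.
6.75 kHz ≤ fs/2 = 12.25 kHz, appears at 6.75 kHz.
57.65 kHz mod fs = 8.65 kHz.
8.65 kHz ≤ fs/2 = 12.25 kHz, appears at 8.65 kHz.
89.95 kHz mod fs = 16.45 kHz.
16.45 kHz > fs/2 = 12.25 kHz, folds to fs − 16.45 kHz = 8.05 kHz.
55.75 kHz mod fs = 6.75 kHz.
6.75 kHz ≤ fs/2 = 12.25 kHz, appears at 6.75 kHz.
55.75 kHz and 80.25 kHz both map to 6.75 kHz.

6.75 kHz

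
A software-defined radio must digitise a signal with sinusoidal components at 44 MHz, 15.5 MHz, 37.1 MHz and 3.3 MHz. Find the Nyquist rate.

88 MHz

Highest-frequency component: 44 MHz.
Nyquist rate = 2 × 44 MHz = 88 MHz.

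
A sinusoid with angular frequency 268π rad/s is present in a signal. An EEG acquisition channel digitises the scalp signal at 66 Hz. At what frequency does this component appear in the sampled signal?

ω = 268π rad/s → f = ω/(2π) = 134 Hz.
134 Hz mod fs = 2 Hz.
2 Hz ≤ fs/2 = 33 Hz, appears at 2 Hz.

2 Hz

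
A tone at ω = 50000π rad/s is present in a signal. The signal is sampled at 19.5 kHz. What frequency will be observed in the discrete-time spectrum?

ω = 50000π rad/s → f = ω/(2π) = 25000 Hz = 25 kHz.
25 kHz mod fs = 5.5 kHz.
5.5 kHz ≤ fs/2 = 9.75 kHz, appears at 5.5 kHz.

5.5 kHz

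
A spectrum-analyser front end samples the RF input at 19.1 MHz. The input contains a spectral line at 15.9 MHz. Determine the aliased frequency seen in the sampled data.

3.2 MHz

15.9 MHz > fs/2 = 9.55 MHz, folds to fs − 15.9 MHz = 3.2 MHz.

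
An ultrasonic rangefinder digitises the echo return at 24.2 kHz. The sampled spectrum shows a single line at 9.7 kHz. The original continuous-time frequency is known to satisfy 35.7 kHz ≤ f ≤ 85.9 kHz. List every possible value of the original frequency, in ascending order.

Frequencies that alias to 9.7 kHz are k·fs ± 9.7 kHz for integer k ≥ 0.
k=0: 9.7 kHz.
k=1: 14.5 kHz, 33.9 kHz.
k=2: 38.7 kHz, 58.1 kHz.
k=3: 62.9 kHz, 82.3 kHz.
k=4: 87.1 kHz, 106.5 kHz.
Within [35.7 kHz, 85.9 kHz]: 38.7 kHz, 58.1 kHz, 62.9 kHz, 82.3 kHz.

38.7 kHz, 58.1 kHz, 62.9 kHz, 82.3 kHz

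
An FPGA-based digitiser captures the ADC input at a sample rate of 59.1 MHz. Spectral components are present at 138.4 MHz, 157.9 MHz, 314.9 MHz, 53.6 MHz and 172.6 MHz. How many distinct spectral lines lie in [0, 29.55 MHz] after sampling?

4

fs/2 = 29.55 MHz.
138.4 MHz mod fs = 20.2 MHz.
20.2 MHz ≤ fs/2 = 29.55 MHz, appears at 20.2 MHz.
157.9 MHz mod fs = 39.7 MHz.
39.7 MHz > fs/2 = 29.55 MHz, folds to fs − 39.7 MHz = 19.4 MHz.
314.9 MHz mod fs = 19.4 MHz.
19.4 MHz ≤ fs/2 = 29.55 MHz, appears at 19.4 MHz.
53.6 MHz > fs/2 = 29.55 MHz, folds to fs − 53.6 MHz = 5.5 MHz.
172.6 MHz mod fs = 54.4 MHz.
54.4 MHz > fs/2 = 29.55 MHz, folds to fs − 54.4 MHz = 4.7 MHz.
Distinct values: {4.7 MHz, 5.5 MHz, 19.4 MHz, 20.2 MHz} → 4.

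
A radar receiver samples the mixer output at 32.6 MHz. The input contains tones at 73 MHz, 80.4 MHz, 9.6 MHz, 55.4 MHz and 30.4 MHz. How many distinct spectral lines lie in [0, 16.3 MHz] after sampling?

5

fs/2 = 16.3 MHz.
73 MHz mod fs = 7.8 MHz.
7.8 MHz ≤ fs/2 = 16.3 MHz, appears at 7.8 MHz.
80.4 MHz mod fs = 15.2 MHz.
15.2 MHz ≤ fs/2 = 16.3 MHz, appears at 15.2 MHz.
9.6 MHz ≤ fs/2 = 16.3 MHz, passes unchanged.
55.4 MHz mod fs = 22.8 MHz.
22.8 MHz > fs/2 = 16.3 MHz, folds to fs − 22.8 MHz = 9.8 MHz.
30.4 MHz > fs/2 = 16.3 MHz, folds to fs − 30.4 MHz = 2.2 MHz.
Distinct values: {2.2 MHz, 7.8 MHz, 9.6 MHz, 9.8 MHz, 15.2 MHz} → 5.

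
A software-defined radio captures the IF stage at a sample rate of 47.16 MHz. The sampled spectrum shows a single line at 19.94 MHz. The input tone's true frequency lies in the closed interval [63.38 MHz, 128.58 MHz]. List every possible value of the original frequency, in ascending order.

67.1 MHz, 74.38 MHz, 114.26 MHz, 121.54 MHz

Frequencies that alias to 19.94 MHz are k·fs ± 19.94 MHz for integer k ≥ 0.
k=0: 19.94 MHz.
k=1: 27.22 MHz, 67.1 MHz.
k=2: 74.38 MHz, 114.26 MHz.
k=3: 121.54 MHz, 161.42 MHz.
k=4: 168.7 MHz, 208.58 MHz.
Within [63.38 MHz, 128.58 MHz]: 67.1 MHz, 74.38 MHz, 114.26 MHz, 121.54 MHz.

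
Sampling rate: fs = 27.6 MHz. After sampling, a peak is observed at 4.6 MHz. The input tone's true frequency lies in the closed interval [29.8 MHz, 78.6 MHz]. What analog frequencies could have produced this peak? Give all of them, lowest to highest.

32.2 MHz, 50.6 MHz, 59.8 MHz, 78.2 MHz

Frequencies that alias to 4.6 MHz are k·fs ± 4.6 MHz for integer k ≥ 0.
k=0: 4.6 MHz.
k=1: 23 MHz, 32.2 MHz.
k=2: 50.6 MHz, 59.8 MHz.
k=3: 78.2 MHz, 87.4 MHz.
k=4: 105.8 MHz, 115 MHz.
Within [29.8 MHz, 78.6 MHz]: 32.2 MHz, 50.6 MHz, 59.8 MHz, 78.2 MHz.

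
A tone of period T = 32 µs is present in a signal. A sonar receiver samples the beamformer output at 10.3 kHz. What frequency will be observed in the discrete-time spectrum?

0.35 kHz

T = 32 µs → f = 1/T = 31.25 kHz.
31.25 kHz mod fs = 0.35 kHz.
0.35 kHz ≤ fs/2 = 5.15 kHz, appears at 0.35 kHz.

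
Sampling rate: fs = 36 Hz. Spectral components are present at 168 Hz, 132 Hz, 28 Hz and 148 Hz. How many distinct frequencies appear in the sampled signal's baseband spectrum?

fs/2 = 18 Hz.
168 Hz mod fs = 24 Hz.
24 Hz > fs/2 = 18 Hz, folds to fs − 24 Hz = 12 Hz.
132 Hz mod fs = 24 Hz.
24 Hz > fs/2 = 18 Hz, folds to fs − 24 Hz = 12 Hz.
28 Hz > fs/2 = 18 Hz, folds to fs − 28 Hz = 8 Hz.
148 Hz mod fs = 4 Hz.
4 Hz ≤ fs/2 = 18 Hz, appears at 4 Hz.
Distinct values: {4 Hz, 8 Hz, 12 Hz} → 3.

3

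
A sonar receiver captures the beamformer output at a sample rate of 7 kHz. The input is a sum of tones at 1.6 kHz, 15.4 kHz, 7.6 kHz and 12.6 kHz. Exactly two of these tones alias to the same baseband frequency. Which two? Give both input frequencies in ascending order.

12.6 kHz, 15.4 kHz

fs/2 = 3.5 kHz.
1.6 kHz ≤ fs/2 = 3.5 kHz, passes unchanged.
15.4 kHz mod fs = 1.4 kHz.
1.4 kHz ≤ fs/2 = 3.5 kHz, appears at 1.4 kHz.
7.6 kHz mod fs = 0.6 kHz.
0.6 kHz ≤ fs/2 = 3.5 kHz, appears at 0.6 kHz.
12.6 kHz mod fs = 5.6 kHz.
5.6 kHz > fs/2 = 3.5 kHz, folds to fs − 5.6 kHz = 1.4 kHz.
12.6 kHz and 15.4 kHz both map to 1.4 kHz.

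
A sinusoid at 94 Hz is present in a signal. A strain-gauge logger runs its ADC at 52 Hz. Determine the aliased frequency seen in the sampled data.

10 Hz

94 Hz mod fs = 42 Hz.
42 Hz > fs/2 = 26 Hz, folds to fs − 42 Hz = 10 Hz.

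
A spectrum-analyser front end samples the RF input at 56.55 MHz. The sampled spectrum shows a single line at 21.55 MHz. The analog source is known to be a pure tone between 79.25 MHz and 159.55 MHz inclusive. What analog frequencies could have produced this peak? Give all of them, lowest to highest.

91.55 MHz, 134.65 MHz, 148.1 MHz

Frequencies that alias to 21.55 MHz are k·fs ± 21.55 MHz for integer k ≥ 0.
k=0: 21.55 MHz.
k=1: 35 MHz, 78.1 MHz.
k=2: 91.55 MHz, 134.65 MHz.
k=3: 148.1 MHz, 191.2 MHz.
k=4: 204.65 MHz, 247.75 MHz.
Within [79.25 MHz, 159.55 MHz]: 91.55 MHz, 134.65 MHz, 148.1 MHz.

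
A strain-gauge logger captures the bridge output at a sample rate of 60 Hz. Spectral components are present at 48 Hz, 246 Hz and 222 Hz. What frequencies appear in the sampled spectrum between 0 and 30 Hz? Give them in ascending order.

fs/2 = 30 Hz.
48 Hz > fs/2 = 30 Hz, folds to fs − 48 Hz = 12 Hz.
246 Hz mod fs = 6 Hz.
6 Hz ≤ fs/2 = 30 Hz, appears at 6 Hz.
222 Hz mod fs = 42 Hz.
42 Hz > fs/2 = 30 Hz, folds to fs − 42 Hz = 18 Hz.
Distinct values: {6 Hz, 12 Hz, 18 Hz}.

6 Hz, 12 Hz, 18 Hz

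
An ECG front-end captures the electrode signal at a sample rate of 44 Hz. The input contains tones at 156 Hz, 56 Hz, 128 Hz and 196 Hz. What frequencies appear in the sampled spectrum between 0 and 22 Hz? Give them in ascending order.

fs/2 = 22 Hz.
156 Hz mod fs = 24 Hz.
24 Hz > fs/2 = 22 Hz, folds to fs − 24 Hz = 20 Hz.
56 Hz mod fs = 12 Hz.
12 Hz ≤ fs/2 = 22 Hz, appears at 12 Hz.
128 Hz mod fs = 40 Hz.
40 Hz > fs/2 = 22 Hz, folds to fs − 40 Hz = 4 Hz.
196 Hz mod fs = 20 Hz.
20 Hz ≤ fs/2 = 22 Hz, appears at 20 Hz.
Distinct values: {4 Hz, 12 Hz, 20 Hz}.

4 Hz, 12 Hz, 20 Hz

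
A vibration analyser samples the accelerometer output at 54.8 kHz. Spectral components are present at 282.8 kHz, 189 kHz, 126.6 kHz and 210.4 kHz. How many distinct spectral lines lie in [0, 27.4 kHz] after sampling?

3

fs/2 = 27.4 kHz.
282.8 kHz mod fs = 8.8 kHz.
8.8 kHz ≤ fs/2 = 27.4 kHz, appears at 8.8 kHz.
189 kHz mod fs = 24.6 kHz.
24.6 kHz ≤ fs/2 = 27.4 kHz, appears at 24.6 kHz.
126.6 kHz mod fs = 17 kHz.
17 kHz ≤ fs/2 = 27.4 kHz, appears at 17 kHz.
210.4 kHz mod fs = 46 kHz.
46 kHz > fs/2 = 27.4 kHz, folds to fs − 46 kHz = 8.8 kHz.
Distinct values: {8.8 kHz, 17 kHz, 24.6 kHz} → 3.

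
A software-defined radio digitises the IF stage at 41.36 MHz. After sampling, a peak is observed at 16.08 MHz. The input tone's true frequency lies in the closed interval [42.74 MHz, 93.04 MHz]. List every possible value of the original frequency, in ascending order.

Frequencies that alias to 16.08 MHz are k·fs ± 16.08 MHz for integer k ≥ 0.
k=0: 16.08 MHz.
k=1: 25.28 MHz, 57.44 MHz.
k=2: 66.64 MHz, 98.8 MHz.
k=3: 108 MHz, 140.16 MHz.
Within [42.74 MHz, 93.04 MHz]: 57.44 MHz, 66.64 MHz.

57.44 MHz, 66.64 MHz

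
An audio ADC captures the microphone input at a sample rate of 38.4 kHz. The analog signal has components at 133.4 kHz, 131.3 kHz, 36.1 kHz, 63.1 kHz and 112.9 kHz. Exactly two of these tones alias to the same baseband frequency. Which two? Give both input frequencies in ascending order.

36.1 kHz, 112.9 kHz

fs/2 = 19.2 kHz.
133.4 kHz mod fs = 18.2 kHz.
18.2 kHz ≤ fs/2 = 19.2 kHz, appears at 18.2 kHz.
131.3 kHz mod fs = 16.1 kHz.
16.1 kHz ≤ fs/2 = 19.2 kHz, appears at 16.1 kHz.
36.1 kHz > fs/2 = 19.2 kHz, folds to fs − 36.1 kHz = 2.3 kHz.
63.1 kHz mod fs = 24.7 kHz.
24.7 kHz > fs/2 = 19.2 kHz, folds to fs − 24.7 kHz = 13.7 kHz.
112.9 kHz mod fs = 36.1 kHz.
36.1 kHz > fs/2 = 19.2 kHz, folds to fs − 36.1 kHz = 2.3 kHz.
36.1 kHz and 112.9 kHz both map to 2.3 kHz.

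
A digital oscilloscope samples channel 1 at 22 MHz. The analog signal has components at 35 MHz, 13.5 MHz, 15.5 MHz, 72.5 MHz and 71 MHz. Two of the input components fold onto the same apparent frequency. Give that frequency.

fs/2 = 11 MHz.
35 MHz mod fs = 13 MHz.
13 MHz > fs/2 = 11 MHz, folds to fs − 13 MHz = 9 MHz.
13.5 MHz > fs/2 = 11 MHz, folds to fs − 13.5 MHz = 8.5 MHz.
15.5 MHz > fs/2 = 11 MHz, folds to fs − 15.5 MHz = 6.5 MHz.
72.5 MHz mod fs = 6.5 MHz.
6.5 MHz ≤ fs/2 = 11 MHz, appears at 6.5 MHz.
71 MHz mod fs = 5 MHz.
5 MHz ≤ fs/2 = 11 MHz, appears at 5 MHz.
15.5 MHz and 72.5 MHz both map to 6.5 MHz.

6.5 MHz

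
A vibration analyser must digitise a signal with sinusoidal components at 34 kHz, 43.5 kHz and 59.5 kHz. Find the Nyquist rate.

119 kHz

Highest-frequency component: 59.5 kHz.
Nyquist rate = 2 × 59.5 kHz = 119 kHz.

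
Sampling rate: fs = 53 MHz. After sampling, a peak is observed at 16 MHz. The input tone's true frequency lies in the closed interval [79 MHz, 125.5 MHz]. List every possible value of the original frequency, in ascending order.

90 MHz, 122 MHz

Frequencies that alias to 16 MHz are k·fs ± 16 MHz for integer k ≥ 0.
k=0: 16 MHz.
k=1: 37 MHz, 69 MHz.
k=2: 90 MHz, 122 MHz.
k=3: 143 MHz, 175 MHz.
Within [79 MHz, 125.5 MHz]: 90 MHz, 122 MHz.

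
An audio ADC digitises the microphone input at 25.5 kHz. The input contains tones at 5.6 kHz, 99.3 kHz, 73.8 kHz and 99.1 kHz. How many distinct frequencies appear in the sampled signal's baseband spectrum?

3

fs/2 = 12.75 kHz.
5.6 kHz ≤ fs/2 = 12.75 kHz, passes unchanged.
99.3 kHz mod fs = 22.8 kHz.
22.8 kHz > fs/2 = 12.75 kHz, folds to fs − 22.8 kHz = 2.7 kHz.
73.8 kHz mod fs = 22.8 kHz.
22.8 kHz > fs/2 = 12.75 kHz, folds to fs − 22.8 kHz = 2.7 kHz.
99.1 kHz mod fs = 22.6 kHz.
22.6 kHz > fs/2 = 12.75 kHz, folds to fs − 22.6 kHz = 2.9 kHz.
Distinct values: {2.7 kHz, 2.9 kHz, 5.6 kHz} → 3.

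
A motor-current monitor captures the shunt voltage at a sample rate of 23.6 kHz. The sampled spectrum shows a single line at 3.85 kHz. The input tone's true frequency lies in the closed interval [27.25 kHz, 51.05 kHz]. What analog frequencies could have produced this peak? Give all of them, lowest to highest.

27.45 kHz, 43.35 kHz, 51.05 kHz

Frequencies that alias to 3.85 kHz are k·fs ± 3.85 kHz for integer k ≥ 0.
k=0: 3.85 kHz.
k=1: 19.75 kHz, 27.45 kHz.
k=2: 43.35 kHz, 51.05 kHz.
k=3: 66.95 kHz, 74.65 kHz.
Within [27.25 kHz, 51.05 kHz]: 27.45 kHz, 43.35 kHz, 51.05 kHz.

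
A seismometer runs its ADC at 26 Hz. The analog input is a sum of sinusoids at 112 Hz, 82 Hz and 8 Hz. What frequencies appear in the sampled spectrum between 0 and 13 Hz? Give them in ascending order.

fs/2 = 13 Hz.
112 Hz mod fs = 8 Hz.
8 Hz ≤ fs/2 = 13 Hz, appears at 8 Hz.
82 Hz mod fs = 4 Hz.
4 Hz ≤ fs/2 = 13 Hz, appears at 4 Hz.
8 Hz ≤ fs/2 = 13 Hz, passes unchanged.
Distinct values: {4 Hz, 8 Hz}.

4 Hz, 8 Hz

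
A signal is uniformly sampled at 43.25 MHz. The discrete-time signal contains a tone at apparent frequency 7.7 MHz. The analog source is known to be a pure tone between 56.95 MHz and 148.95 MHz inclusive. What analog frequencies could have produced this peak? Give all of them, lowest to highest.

Frequencies that alias to 7.7 MHz are k·fs ± 7.7 MHz for integer k ≥ 0.
k=0: 7.7 MHz.
k=1: 35.55 MHz, 50.95 MHz.
k=2: 78.8 MHz, 94.2 MHz.
k=3: 122.05 MHz, 137.45 MHz.
k=4: 165.3 MHz, 180.7 MHz.
Within [56.95 MHz, 148.95 MHz]: 78.8 MHz, 94.2 MHz, 122.05 MHz, 137.45 MHz.

78.8 MHz, 94.2 MHz, 122.05 MHz, 137.45 MHz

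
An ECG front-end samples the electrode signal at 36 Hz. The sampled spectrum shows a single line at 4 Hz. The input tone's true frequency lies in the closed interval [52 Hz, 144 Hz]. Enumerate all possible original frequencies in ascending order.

Frequencies that alias to 4 Hz are k·fs ± 4 Hz for integer k ≥ 0.
k=0: 4 Hz.
k=1: 32 Hz, 40 Hz.
k=2: 68 Hz, 76 Hz.
k=3: 104 Hz, 112 Hz.
k=4: 140 Hz, 148 Hz.
k=5: 176 Hz, 184 Hz.
Within [52 Hz, 144 Hz]: 68 Hz, 76 Hz, 104 Hz, 112 Hz, 140 Hz.

68 Hz, 76 Hz, 104 Hz, 112 Hz, 140 Hz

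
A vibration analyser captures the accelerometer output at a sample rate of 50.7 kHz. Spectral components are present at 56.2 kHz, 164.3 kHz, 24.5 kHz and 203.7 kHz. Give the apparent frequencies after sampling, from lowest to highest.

0.9 kHz, 5.5 kHz, 12.2 kHz, 24.5 kHz

fs/2 = 25.35 kHz.
56.2 kHz mod fs = 5.5 kHz.
5.5 kHz ≤ fs/2 = 25.35 kHz, appears at 5.5 kHz.
164.3 kHz mod fs = 12.2 kHz.
12.2 kHz ≤ fs/2 = 25.35 kHz, appears at 12.2 kHz.
24.5 kHz ≤ fs/2 = 25.35 kHz, passes unchanged.
203.7 kHz mod fs = 0.9 kHz.
0.9 kHz ≤ fs/2 = 25.35 kHz, appears at 0.9 kHz.
Distinct values: {0.9 kHz, 5.5 kHz, 12.2 kHz, 24.5 kHz}.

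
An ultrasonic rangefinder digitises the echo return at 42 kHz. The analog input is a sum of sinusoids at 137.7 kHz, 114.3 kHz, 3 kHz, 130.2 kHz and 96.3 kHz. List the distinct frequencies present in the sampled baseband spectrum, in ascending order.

3 kHz, 4.2 kHz, 11.7 kHz, 12.3 kHz

fs/2 = 21 kHz.
137.7 kHz mod fs = 11.7 kHz.
11.7 kHz ≤ fs/2 = 21 kHz, appears at 11.7 kHz.
114.3 kHz mod fs = 30.3 kHz.
30.3 kHz > fs/2 = 21 kHz, folds to fs − 30.3 kHz = 11.7 kHz.
3 kHz ≤ fs/2 = 21 kHz, passes unchanged.
130.2 kHz mod fs = 4.2 kHz.
4.2 kHz ≤ fs/2 = 21 kHz, appears at 4.2 kHz.
96.3 kHz mod fs = 12.3 kHz.
12.3 kHz ≤ fs/2 = 21 kHz, appears at 12.3 kHz.
Distinct values: {3 kHz, 4.2 kHz, 11.7 kHz, 12.3 kHz}.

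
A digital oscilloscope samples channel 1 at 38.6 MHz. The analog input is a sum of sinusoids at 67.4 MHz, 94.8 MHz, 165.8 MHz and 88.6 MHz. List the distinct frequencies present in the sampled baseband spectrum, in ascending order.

9.8 MHz, 11.4 MHz, 17.6 MHz

fs/2 = 19.3 MHz.
67.4 MHz mod fs = 28.8 MHz.
28.8 MHz > fs/2 = 19.3 MHz, folds to fs − 28.8 MHz = 9.8 MHz.
94.8 MHz mod fs = 17.6 MHz.
17.6 MHz ≤ fs/2 = 19.3 MHz, appears at 17.6 MHz.
165.8 MHz mod fs = 11.4 MHz.
11.4 MHz ≤ fs/2 = 19.3 MHz, appears at 11.4 MHz.
88.6 MHz mod fs = 11.4 MHz.
11.4 MHz ≤ fs/2 = 19.3 MHz, appears at 11.4 MHz.
Distinct values: {9.8 MHz, 11.4 MHz, 17.6 MHz}.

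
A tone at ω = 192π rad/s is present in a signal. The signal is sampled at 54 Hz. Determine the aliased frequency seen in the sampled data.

12 Hz

ω = 192π rad/s → f = ω/(2π) = 96 Hz.
96 Hz mod fs = 42 Hz.
42 Hz > fs/2 = 27 Hz, folds to fs − 42 Hz = 12 Hz.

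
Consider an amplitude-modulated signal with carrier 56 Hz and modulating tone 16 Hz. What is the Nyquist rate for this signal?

AM sidebands sit at fc ± fm = 40 Hz and 72 Hz.
Highest-frequency component: 72 Hz.
Nyquist rate = 2 × 72 Hz = 144 Hz.

144 Hz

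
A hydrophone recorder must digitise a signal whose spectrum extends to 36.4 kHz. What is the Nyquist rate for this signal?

72.8 kHz

Nyquist rate = 2 × 36.4 kHz = 72.8 kHz.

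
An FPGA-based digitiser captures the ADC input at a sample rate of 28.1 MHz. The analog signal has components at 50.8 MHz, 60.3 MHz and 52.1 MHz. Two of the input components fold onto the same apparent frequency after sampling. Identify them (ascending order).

52.1 MHz, 60.3 MHz

fs/2 = 14.05 MHz.
50.8 MHz mod fs = 22.7 MHz.
22.7 MHz > fs/2 = 14.05 MHz, folds to fs − 22.7 MHz = 5.4 MHz.
60.3 MHz mod fs = 4.1 MHz.
4.1 MHz ≤ fs/2 = 14.05 MHz, appears at 4.1 MHz.
52.1 MHz mod fs = 24 MHz.
24 MHz > fs/2 = 14.05 MHz, folds to fs − 24 MHz = 4.1 MHz.
52.1 MHz and 60.3 MHz both map to 4.1 MHz.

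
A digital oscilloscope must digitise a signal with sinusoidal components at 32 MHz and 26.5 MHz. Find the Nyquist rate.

Highest-frequency component: 32 MHz.
Nyquist rate = 2 × 32 MHz = 64 MHz.

64 MHz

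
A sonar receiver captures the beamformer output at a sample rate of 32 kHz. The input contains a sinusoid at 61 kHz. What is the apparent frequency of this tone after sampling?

3 kHz

61 kHz mod fs = 29 kHz.
29 kHz > fs/2 = 16 kHz, folds to fs − 29 kHz = 3 kHz.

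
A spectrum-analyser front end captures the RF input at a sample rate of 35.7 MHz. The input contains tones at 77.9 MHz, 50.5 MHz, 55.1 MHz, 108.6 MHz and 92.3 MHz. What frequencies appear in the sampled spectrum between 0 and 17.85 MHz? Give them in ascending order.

1.5 MHz, 6.5 MHz, 14.8 MHz, 16.3 MHz

fs/2 = 17.85 MHz.
77.9 MHz mod fs = 6.5 MHz.
6.5 MHz ≤ fs/2 = 17.85 MHz, appears at 6.5 MHz.
50.5 MHz mod fs = 14.8 MHz.
14.8 MHz ≤ fs/2 = 17.85 MHz, appears at 14.8 MHz.
55.1 MHz mod fs = 19.4 MHz.
19.4 MHz > fs/2 = 17.85 MHz, folds to fs − 19.4 MHz = 16.3 MHz.
108.6 MHz mod fs = 1.5 MHz.
1.5 MHz ≤ fs/2 = 17.85 MHz, appears at 1.5 MHz.
92.3 MHz mod fs = 20.9 MHz.
20.9 MHz > fs/2 = 17.85 MHz, folds to fs − 20.9 MHz = 14.8 MHz.
Distinct values: {1.5 MHz, 6.5 MHz, 14.8 MHz, 16.3 MHz}.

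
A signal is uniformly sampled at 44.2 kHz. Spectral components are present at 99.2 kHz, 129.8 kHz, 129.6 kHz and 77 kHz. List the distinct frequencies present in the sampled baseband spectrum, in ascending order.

fs/2 = 22.1 kHz.
99.2 kHz mod fs = 10.8 kHz.
10.8 kHz ≤ fs/2 = 22.1 kHz, appears at 10.8 kHz.
129.8 kHz mod fs = 41.4 kHz.
41.4 kHz > fs/2 = 22.1 kHz, folds to fs − 41.4 kHz = 2.8 kHz.
129.6 kHz mod fs = 41.2 kHz.
41.2 kHz > fs/2 = 22.1 kHz, folds to fs − 41.2 kHz = 3 kHz.
77 kHz mod fs = 32.8 kHz.
32.8 kHz > fs/2 = 22.1 kHz, folds to fs − 32.8 kHz = 11.4 kHz.
Distinct values: {2.8 kHz, 3 kHz, 10.8 kHz, 11.4 kHz}.

2.8 kHz, 3 kHz, 10.8 kHz, 11.4 kHz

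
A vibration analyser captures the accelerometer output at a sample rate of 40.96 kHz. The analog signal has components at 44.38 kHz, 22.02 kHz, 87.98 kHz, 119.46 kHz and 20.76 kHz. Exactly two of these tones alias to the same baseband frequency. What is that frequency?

3.42 kHz

fs/2 = 20.48 kHz.
44.38 kHz mod fs = 3.42 kHz.
3.42 kHz ≤ fs/2 = 20.48 kHz, appears at 3.42 kHz.
22.02 kHz > fs/2 = 20.48 kHz, folds to fs − 22.02 kHz = 18.94 kHz.
87.98 kHz mod fs = 6.06 kHz.
6.06 kHz ≤ fs/2 = 20.48 kHz, appears at 6.06 kHz.
119.46 kHz mod fs = 37.54 kHz.
37.54 kHz > fs/2 = 20.48 kHz, folds to fs − 37.54 kHz = 3.42 kHz.
20.76 kHz > fs/2 = 20.48 kHz, folds to fs − 20.76 kHz = 20.2 kHz.
44.38 kHz and 119.46 kHz both map to 3.42 kHz.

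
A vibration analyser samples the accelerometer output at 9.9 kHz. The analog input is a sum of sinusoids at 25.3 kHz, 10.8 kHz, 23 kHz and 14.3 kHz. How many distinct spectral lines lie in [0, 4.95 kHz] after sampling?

fs/2 = 4.95 kHz.
25.3 kHz mod fs = 5.5 kHz.
5.5 kHz > fs/2 = 4.95 kHz, folds to fs − 5.5 kHz = 4.4 kHz.
10.8 kHz mod fs = 0.9 kHz.
0.9 kHz ≤ fs/2 = 4.95 kHz, appears at 0.9 kHz.
23 kHz mod fs = 3.2 kHz.
3.2 kHz ≤ fs/2 = 4.95 kHz, appears at 3.2 kHz.
14.3 kHz mod fs = 4.4 kHz.
4.4 kHz ≤ fs/2 = 4.95 kHz, appears at 4.4 kHz.
Distinct values: {0.9 kHz, 3.2 kHz, 4.4 kHz} → 3.

3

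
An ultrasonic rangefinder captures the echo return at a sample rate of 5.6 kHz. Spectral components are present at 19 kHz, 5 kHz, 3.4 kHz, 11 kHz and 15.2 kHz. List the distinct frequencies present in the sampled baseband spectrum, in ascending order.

0.2 kHz, 0.6 kHz, 1.6 kHz, 2.2 kHz

fs/2 = 2.8 kHz.
19 kHz mod fs = 2.2 kHz.
2.2 kHz ≤ fs/2 = 2.8 kHz, appears at 2.2 kHz.
5 kHz > fs/2 = 2.8 kHz, folds to fs − 5 kHz = 0.6 kHz.
3.4 kHz > fs/2 = 2.8 kHz, folds to fs − 3.4 kHz = 2.2 kHz.
11 kHz mod fs = 5.4 kHz.
5.4 kHz > fs/2 = 2.8 kHz, folds to fs − 5.4 kHz = 0.2 kHz.
15.2 kHz mod fs = 4 kHz.
4 kHz > fs/2 = 2.8 kHz, folds to fs − 4 kHz = 1.6 kHz.
Distinct values: {0.2 kHz, 0.6 kHz, 1.6 kHz, 2.2 kHz}.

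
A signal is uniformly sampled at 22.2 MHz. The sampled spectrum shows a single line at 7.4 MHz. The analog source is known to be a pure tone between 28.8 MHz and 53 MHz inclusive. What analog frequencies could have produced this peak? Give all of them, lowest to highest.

29.6 MHz, 37 MHz, 51.8 MHz

Frequencies that alias to 7.4 MHz are k·fs ± 7.4 MHz for integer k ≥ 0.
k=0: 7.4 MHz.
k=1: 14.8 MHz, 29.6 MHz.
k=2: 37 MHz, 51.8 MHz.
k=3: 59.2 MHz, 74 MHz.
Within [28.8 MHz, 53 MHz]: 29.6 MHz, 37 MHz, 51.8 MHz.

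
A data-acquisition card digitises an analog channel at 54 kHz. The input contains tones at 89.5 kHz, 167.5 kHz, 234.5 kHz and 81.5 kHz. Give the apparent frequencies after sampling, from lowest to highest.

fs/2 = 27 kHz.
89.5 kHz mod fs = 35.5 kHz.
35.5 kHz > fs/2 = 27 kHz, folds to fs − 35.5 kHz = 18.5 kHz.
167.5 kHz mod fs = 5.5 kHz.
5.5 kHz ≤ fs/2 = 27 kHz, appears at 5.5 kHz.
234.5 kHz mod fs = 18.5 kHz.
18.5 kHz ≤ fs/2 = 27 kHz, appears at 18.5 kHz.
81.5 kHz mod fs = 27.5 kHz.
27.5 kHz > fs/2 = 27 kHz, folds to fs − 27.5 kHz = 26.5 kHz.
Distinct values: {5.5 kHz, 18.5 kHz, 26.5 kHz}.

5.5 kHz, 18.5 kHz, 26.5 kHz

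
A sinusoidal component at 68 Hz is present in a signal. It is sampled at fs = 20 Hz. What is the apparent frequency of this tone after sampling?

68 Hz mod fs = 8 Hz.
8 Hz ≤ fs/2 = 10 Hz, appears at 8 Hz.

8 Hz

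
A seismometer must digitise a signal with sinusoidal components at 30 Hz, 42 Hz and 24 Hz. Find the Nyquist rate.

Highest-frequency component: 42 Hz.
Nyquist rate = 2 × 42 Hz = 84 Hz.

84 Hz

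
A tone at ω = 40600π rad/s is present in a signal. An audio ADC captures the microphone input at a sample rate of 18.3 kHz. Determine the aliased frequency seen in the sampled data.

2 kHz

ω = 40600π rad/s → f = ω/(2π) = 20300 Hz = 20.3 kHz.
20.3 kHz mod fs = 2 kHz.
2 kHz ≤ fs/2 = 9.15 kHz, appears at 2 kHz.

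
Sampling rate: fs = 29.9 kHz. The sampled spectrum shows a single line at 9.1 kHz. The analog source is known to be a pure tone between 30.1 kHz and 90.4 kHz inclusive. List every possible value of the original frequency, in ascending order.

39 kHz, 50.7 kHz, 68.9 kHz, 80.6 kHz

Frequencies that alias to 9.1 kHz are k·fs ± 9.1 kHz for integer k ≥ 0.
k=0: 9.1 kHz.
k=1: 20.8 kHz, 39 kHz.
k=2: 50.7 kHz, 68.9 kHz.
k=3: 80.6 kHz, 98.8 kHz.
k=4: 110.5 kHz, 128.7 kHz.
Within [30.1 kHz, 90.4 kHz]: 39 kHz, 50.7 kHz, 68.9 kHz, 80.6 kHz.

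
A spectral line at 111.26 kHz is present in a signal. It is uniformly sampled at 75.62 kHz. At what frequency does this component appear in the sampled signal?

35.64 kHz

111.26 kHz mod fs = 35.64 kHz.
35.64 kHz ≤ fs/2 = 37.81 kHz, appears at 35.64 kHz.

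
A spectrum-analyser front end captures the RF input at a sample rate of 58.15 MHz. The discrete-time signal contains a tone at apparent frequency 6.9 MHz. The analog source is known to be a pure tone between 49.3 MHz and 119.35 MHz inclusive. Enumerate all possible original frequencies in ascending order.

51.25 MHz, 65.05 MHz, 109.4 MHz

Frequencies that alias to 6.9 MHz are k·fs ± 6.9 MHz for integer k ≥ 0.
k=0: 6.9 MHz.
k=1: 51.25 MHz, 65.05 MHz.
k=2: 109.4 MHz, 123.2 MHz.
k=3: 167.55 MHz, 181.35 MHz.
Within [49.3 MHz, 119.35 MHz]: 51.25 MHz, 65.05 MHz, 109.4 MHz.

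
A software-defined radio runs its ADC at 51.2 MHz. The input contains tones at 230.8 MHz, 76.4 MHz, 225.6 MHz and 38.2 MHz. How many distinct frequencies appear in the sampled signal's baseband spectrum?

fs/2 = 25.6 MHz.
230.8 MHz mod fs = 26 MHz.
26 MHz > fs/2 = 25.6 MHz, folds to fs − 26 MHz = 25.2 MHz.
76.4 MHz mod fs = 25.2 MHz.
25.2 MHz ≤ fs/2 = 25.6 MHz, appears at 25.2 MHz.
225.6 MHz mod fs = 20.8 MHz.
20.8 MHz ≤ fs/2 = 25.6 MHz, appears at 20.8 MHz.
38.2 MHz > fs/2 = 25.6 MHz, folds to fs − 38.2 MHz = 13 MHz.
Distinct values: {13 MHz, 20.8 MHz, 25.2 MHz} → 3.

3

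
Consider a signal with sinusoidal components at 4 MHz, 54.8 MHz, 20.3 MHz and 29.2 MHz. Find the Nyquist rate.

Highest-frequency component: 54.8 MHz.
Nyquist rate = 2 × 54.8 MHz = 109.6 MHz.

109.6 MHz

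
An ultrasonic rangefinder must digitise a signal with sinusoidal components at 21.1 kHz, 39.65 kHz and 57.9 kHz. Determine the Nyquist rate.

Highest-frequency component: 57.9 kHz.
Nyquist rate = 2 × 57.9 kHz = 115.8 kHz.

115.8 kHz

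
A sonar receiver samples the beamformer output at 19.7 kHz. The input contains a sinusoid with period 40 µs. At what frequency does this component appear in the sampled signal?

5.3 kHz

T = 40 µs → f = 1/T = 25 kHz.
25 kHz mod fs = 5.3 kHz.
5.3 kHz ≤ fs/2 = 9.85 kHz, appears at 5.3 kHz.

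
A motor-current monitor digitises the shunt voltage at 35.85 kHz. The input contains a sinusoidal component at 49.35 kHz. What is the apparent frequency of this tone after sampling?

49.35 kHz mod fs = 13.5 kHz.
13.5 kHz ≤ fs/2 = 17.925 kHz, appears at 13.5 kHz.

13.5 kHz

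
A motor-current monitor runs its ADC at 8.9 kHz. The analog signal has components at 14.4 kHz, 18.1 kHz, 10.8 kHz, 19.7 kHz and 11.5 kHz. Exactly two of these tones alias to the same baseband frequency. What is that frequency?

fs/2 = 4.45 kHz.
14.4 kHz mod fs = 5.5 kHz.
5.5 kHz > fs/2 = 4.45 kHz, folds to fs − 5.5 kHz = 3.4 kHz.
18.1 kHz mod fs = 0.3 kHz.
0.3 kHz ≤ fs/2 = 4.45 kHz, appears at 0.3 kHz.
10.8 kHz mod fs = 1.9 kHz.
1.9 kHz ≤ fs/2 = 4.45 kHz, appears at 1.9 kHz.
19.7 kHz mod fs = 1.9 kHz.
1.9 kHz ≤ fs/2 = 4.45 kHz, appears at 1.9 kHz.
11.5 kHz mod fs = 2.6 kHz.
2.6 kHz ≤ fs/2 = 4.45 kHz, appears at 2.6 kHz.
10.8 kHz and 19.7 kHz both map to 1.9 kHz.

1.9 kHz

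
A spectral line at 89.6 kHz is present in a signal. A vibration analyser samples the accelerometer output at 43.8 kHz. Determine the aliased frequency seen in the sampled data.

2 kHz

89.6 kHz mod fs = 2 kHz.
2 kHz ≤ fs/2 = 21.9 kHz, appears at 2 kHz.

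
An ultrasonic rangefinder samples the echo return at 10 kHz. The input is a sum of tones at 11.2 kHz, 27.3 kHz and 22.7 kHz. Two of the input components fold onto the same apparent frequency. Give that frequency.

fs/2 = 5 kHz.
11.2 kHz mod fs = 1.2 kHz.
1.2 kHz ≤ fs/2 = 5 kHz, appears at 1.2 kHz.
27.3 kHz mod fs = 7.3 kHz.
7.3 kHz > fs/2 = 5 kHz, folds to fs − 7.3 kHz = 2.7 kHz.
22.7 kHz mod fs = 2.7 kHz.
2.7 kHz ≤ fs/2 = 5 kHz, appears at 2.7 kHz.
22.7 kHz and 27.3 kHz both map to 2.7 kHz.

2.7 kHz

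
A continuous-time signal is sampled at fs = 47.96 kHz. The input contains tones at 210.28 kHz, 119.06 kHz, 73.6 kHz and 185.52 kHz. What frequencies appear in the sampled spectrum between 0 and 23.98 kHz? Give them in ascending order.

fs/2 = 23.98 kHz.
210.28 kHz mod fs = 18.44 kHz.
18.44 kHz ≤ fs/2 = 23.98 kHz, appears at 18.44 kHz.
119.06 kHz mod fs = 23.14 kHz.
23.14 kHz ≤ fs/2 = 23.98 kHz, appears at 23.14 kHz.
73.6 kHz mod fs = 25.64 kHz.
25.64 kHz > fs/2 = 23.98 kHz, folds to fs − 25.64 kHz = 22.32 kHz.
185.52 kHz mod fs = 41.64 kHz.
41.64 kHz > fs/2 = 23.98 kHz, folds to fs − 41.64 kHz = 6.32 kHz.
Distinct values: {6.32 kHz, 18.44 kHz, 22.32 kHz, 23.14 kHz}.

6.32 kHz, 18.44 kHz, 22.32 kHz, 23.14 kHz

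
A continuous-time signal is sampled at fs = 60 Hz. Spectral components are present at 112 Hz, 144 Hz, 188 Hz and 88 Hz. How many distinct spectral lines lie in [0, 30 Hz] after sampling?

fs/2 = 30 Hz.
112 Hz mod fs = 52 Hz.
52 Hz > fs/2 = 30 Hz, folds to fs − 52 Hz = 8 Hz.
144 Hz mod fs = 24 Hz.
24 Hz ≤ fs/2 = 30 Hz, appears at 24 Hz.
188 Hz mod fs = 8 Hz.
8 Hz ≤ fs/2 = 30 Hz, appears at 8 Hz.
88 Hz mod fs = 28 Hz.
28 Hz ≤ fs/2 = 30 Hz, appears at 28 Hz.
Distinct values: {8 Hz, 24 Hz, 28 Hz} → 3.

3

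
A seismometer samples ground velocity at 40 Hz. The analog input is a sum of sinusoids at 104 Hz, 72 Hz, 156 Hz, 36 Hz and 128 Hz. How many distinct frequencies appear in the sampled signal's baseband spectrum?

fs/2 = 20 Hz.
104 Hz mod fs = 24 Hz.
24 Hz > fs/2 = 20 Hz, folds to fs − 24 Hz = 16 Hz.
72 Hz mod fs = 32 Hz.
32 Hz > fs/2 = 20 Hz, folds to fs − 32 Hz = 8 Hz.
156 Hz mod fs = 36 Hz.
36 Hz > fs/2 = 20 Hz, folds to fs − 36 Hz = 4 Hz.
36 Hz > fs/2 = 20 Hz, folds to fs − 36 Hz = 4 Hz.
128 Hz mod fs = 8 Hz.
8 Hz ≤ fs/2 = 20 Hz, appears at 8 Hz.
Distinct values: {4 Hz, 8 Hz, 16 Hz} → 3.

3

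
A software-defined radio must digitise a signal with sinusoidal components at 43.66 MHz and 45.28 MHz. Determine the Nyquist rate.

90.56 MHz

Highest-frequency component: 45.28 MHz.
Nyquist rate = 2 × 45.28 MHz = 90.56 MHz.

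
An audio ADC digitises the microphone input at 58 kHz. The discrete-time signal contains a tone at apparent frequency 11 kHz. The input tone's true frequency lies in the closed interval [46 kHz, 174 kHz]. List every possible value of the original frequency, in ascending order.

Frequencies that alias to 11 kHz are k·fs ± 11 kHz for integer k ≥ 0.
k=0: 11 kHz.
k=1: 47 kHz, 69 kHz.
k=2: 105 kHz, 127 kHz.
k=3: 163 kHz, 185 kHz.
k=4: 221 kHz, 243 kHz.
Within [46 kHz, 174 kHz]: 47 kHz, 69 kHz, 105 kHz, 127 kHz, 163 kHz.

47 kHz, 69 kHz, 105 kHz, 127 kHz, 163 kHz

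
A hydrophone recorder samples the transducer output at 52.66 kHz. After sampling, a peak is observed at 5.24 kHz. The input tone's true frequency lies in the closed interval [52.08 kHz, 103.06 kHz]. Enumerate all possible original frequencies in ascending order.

Frequencies that alias to 5.24 kHz are k·fs ± 5.24 kHz for integer k ≥ 0.
k=0: 5.24 kHz.
k=1: 47.42 kHz, 57.9 kHz.
k=2: 100.08 kHz, 110.56 kHz.
k=3: 152.74 kHz, 163.22 kHz.
Within [52.08 kHz, 103.06 kHz]: 57.9 kHz, 100.08 kHz.

57.9 kHz, 100.08 kHz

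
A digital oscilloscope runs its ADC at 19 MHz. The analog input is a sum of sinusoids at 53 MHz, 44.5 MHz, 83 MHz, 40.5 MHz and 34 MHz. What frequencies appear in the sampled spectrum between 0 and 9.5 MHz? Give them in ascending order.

2.5 MHz, 4 MHz, 6.5 MHz, 7 MHz

fs/2 = 9.5 MHz.
53 MHz mod fs = 15 MHz.
15 MHz > fs/2 = 9.5 MHz, folds to fs − 15 MHz = 4 MHz.
44.5 MHz mod fs = 6.5 MHz.
6.5 MHz ≤ fs/2 = 9.5 MHz, appears at 6.5 MHz.
83 MHz mod fs = 7 MHz.
7 MHz ≤ fs/2 = 9.5 MHz, appears at 7 MHz.
40.5 MHz mod fs = 2.5 MHz.
2.5 MHz ≤ fs/2 = 9.5 MHz, appears at 2.5 MHz.
34 MHz mod fs = 15 MHz.
15 MHz > fs/2 = 9.5 MHz, folds to fs − 15 MHz = 4 MHz.
Distinct values: {2.5 MHz, 4 MHz, 6.5 MHz, 7 MHz}.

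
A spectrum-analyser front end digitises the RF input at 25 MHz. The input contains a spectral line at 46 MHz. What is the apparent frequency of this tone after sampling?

46 MHz mod fs = 21 MHz.
21 MHz > fs/2 = 12.5 MHz, folds to fs − 21 MHz = 4 MHz.

4 MHz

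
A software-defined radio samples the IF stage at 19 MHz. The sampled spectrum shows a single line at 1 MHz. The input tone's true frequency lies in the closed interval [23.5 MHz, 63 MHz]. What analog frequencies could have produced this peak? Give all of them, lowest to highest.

Frequencies that alias to 1 MHz are k·fs ± 1 MHz for integer k ≥ 0.
k=0: 1 MHz.
k=1: 18 MHz, 20 MHz.
k=2: 37 MHz, 39 MHz.
k=3: 56 MHz, 58 MHz.
k=4: 75 MHz, 77 MHz.
Within [23.5 MHz, 63 MHz]: 37 MHz, 39 MHz, 56 MHz, 58 MHz.

37 MHz, 39 MHz, 56 MHz, 58 MHz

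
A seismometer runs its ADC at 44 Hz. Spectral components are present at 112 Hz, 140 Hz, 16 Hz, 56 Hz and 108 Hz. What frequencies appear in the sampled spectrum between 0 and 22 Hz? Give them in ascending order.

fs/2 = 22 Hz.
112 Hz mod fs = 24 Hz.
24 Hz > fs/2 = 22 Hz, folds to fs − 24 Hz = 20 Hz.
140 Hz mod fs = 8 Hz.
8 Hz ≤ fs/2 = 22 Hz, appears at 8 Hz.
16 Hz ≤ fs/2 = 22 Hz, passes unchanged.
56 Hz mod fs = 12 Hz.
12 Hz ≤ fs/2 = 22 Hz, appears at 12 Hz.
108 Hz mod fs = 20 Hz.
20 Hz ≤ fs/2 = 22 Hz, appears at 20 Hz.
Distinct values: {8 Hz, 12 Hz, 16 Hz, 20 Hz}.

8 Hz, 12 Hz, 16 Hz, 20 Hz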